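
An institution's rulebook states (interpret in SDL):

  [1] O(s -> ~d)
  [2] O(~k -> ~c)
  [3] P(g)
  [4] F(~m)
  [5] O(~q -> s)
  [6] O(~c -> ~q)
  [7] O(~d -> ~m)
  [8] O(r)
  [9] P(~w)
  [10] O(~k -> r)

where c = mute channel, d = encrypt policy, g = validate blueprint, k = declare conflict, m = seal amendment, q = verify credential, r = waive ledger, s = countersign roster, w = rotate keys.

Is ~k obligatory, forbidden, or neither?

Forbidden

F(~m) at premise 4 means O(m).
The contrapositive of premise 7 (O(~d -> ~m)) is O(m -> d), and O(m) is already established, so O(d).
Premise 1, O(s -> ~d), contraposes to O(d -> ~s); with O(d) we get O(~s).
The contrapositive of premise 5 (O(~q -> s)) is O(~s -> q), and O(~s) is already established, so O(q).
Premise 6 is O(~c -> ~q); contrapositively O(q -> c). Since O(q) holds, K gives O(c).
Premise 2, O(~k -> ~c), contraposes to O(c -> k); with O(c) we get O(k).
Premises 3, 8, 9, 10 do not contribute to this derivation.
Thus O(k), which is F(~k): ~k is forbidden.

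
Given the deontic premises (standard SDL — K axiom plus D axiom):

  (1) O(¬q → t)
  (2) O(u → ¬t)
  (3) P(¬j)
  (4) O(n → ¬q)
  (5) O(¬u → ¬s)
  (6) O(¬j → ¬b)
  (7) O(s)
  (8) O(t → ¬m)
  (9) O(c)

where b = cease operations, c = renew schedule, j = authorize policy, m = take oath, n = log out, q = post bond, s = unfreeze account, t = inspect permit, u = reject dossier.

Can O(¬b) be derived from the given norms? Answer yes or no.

Premise 6 is O(¬j → ¬b), but O(¬j) is not derivable from the premises (the permission P(¬j) asserts only ¬O(j), not O(¬j)), so it does not yield O(¬b).
No other premise forces O(¬b). An ideal world satisfying every premise can still have ¬b false, so O(¬b) is not derivable.

No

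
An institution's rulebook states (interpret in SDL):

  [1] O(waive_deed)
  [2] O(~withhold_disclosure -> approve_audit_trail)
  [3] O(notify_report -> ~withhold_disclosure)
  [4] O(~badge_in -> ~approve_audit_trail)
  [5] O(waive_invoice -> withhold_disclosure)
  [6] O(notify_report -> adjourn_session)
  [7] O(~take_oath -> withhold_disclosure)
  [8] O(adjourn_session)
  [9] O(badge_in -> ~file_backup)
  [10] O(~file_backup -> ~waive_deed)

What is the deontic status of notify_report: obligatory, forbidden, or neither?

Forbidden

Premise 1 states O(waive_deed) outright.
The contrapositive of premise 10 (O(~file_backup -> ~waive_deed)) is O(waive_deed -> file_backup), and O(waive_deed) is already established, so O(file_backup).
Premise 9, O(badge_in -> ~file_backup), contraposes to O(file_backup -> ~badge_in); with O(file_backup) we get O(~badge_in).
From O(~badge_in) and premise 4, O(~badge_in -> ~approve_audit_trail), we obtain O(~approve_audit_trail).
The contrapositive of premise 2 (O(~withhold_disclosure -> approve_audit_trail)) is O(~approve_audit_trail -> withhold_disclosure), and O(~approve_audit_trail) is already established, so O(withhold_disclosure).
Premise 3, O(notify_report -> ~withhold_disclosure), contraposes to O(withhold_disclosure -> ~notify_report); with O(withhold_disclosure) we get O(~notify_report).
Premises 5, 6, 7, 8 do not contribute to this derivation.
Thus O(~notify_report), which is F(notify_report): notify_report is forbidden.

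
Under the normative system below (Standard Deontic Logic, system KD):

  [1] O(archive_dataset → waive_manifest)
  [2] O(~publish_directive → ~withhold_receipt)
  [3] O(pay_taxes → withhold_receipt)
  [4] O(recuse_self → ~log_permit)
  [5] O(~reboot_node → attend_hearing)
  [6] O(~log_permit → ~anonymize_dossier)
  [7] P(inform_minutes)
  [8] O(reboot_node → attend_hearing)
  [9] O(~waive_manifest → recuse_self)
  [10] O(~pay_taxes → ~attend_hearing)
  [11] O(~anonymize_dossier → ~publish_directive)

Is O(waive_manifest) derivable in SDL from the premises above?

Premises 8 and 5 are O(reboot_node → attend_hearing) and O(~reboot_node → attend_hearing); every ideal world satisfies reboot_node or ~reboot_node, so in either case attend_hearing holds — hence O(attend_hearing).
Premise 10 is O(~pay_taxes → ~attend_hearing); contrapositively O(attend_hearing → pay_taxes). Since O(attend_hearing) holds, K gives O(pay_taxes).
Applying K to premise 3 (O(pay_taxes → withhold_receipt)) and O(pay_taxes) yields O(withhold_receipt).
Premise 2, O(~publish_directive → ~withhold_receipt), contraposes to O(withhold_receipt → publish_directive); with O(withhold_receipt) we get O(publish_directive).
The contrapositive of premise 11 (O(~anonymize_dossier → ~publish_directive)) is O(publish_directive → anonymize_dossier), and O(publish_directive) is already established, so O(anonymize_dossier).
The contrapositive of premise 6 (O(~log_permit → ~anonymize_dossier)) is O(anonymize_dossier → log_permit), and O(anonymize_dossier) is already established, so O(log_permit).
The contrapositive of premise 4 (O(recuse_self → ~log_permit)) is O(log_permit → ~recuse_self), and O(log_permit) is already established, so O(~recuse_self).
Premise 9 is O(~waive_manifest → recuse_self); contrapositively O(~recuse_self → waive_manifest). Since O(~recuse_self) holds, K gives O(waive_manifest).
Premises 1, 7 do not contribute to this derivation.
So O(waive_manifest) follows.

Yes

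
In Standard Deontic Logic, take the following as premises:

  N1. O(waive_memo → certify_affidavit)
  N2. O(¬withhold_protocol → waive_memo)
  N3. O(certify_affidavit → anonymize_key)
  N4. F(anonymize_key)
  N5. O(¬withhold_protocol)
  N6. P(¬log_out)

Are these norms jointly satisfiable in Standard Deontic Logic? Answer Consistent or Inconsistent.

Premise 4 is F(anonymize_key), i.e. O(¬anonymize_key).
Premise 3 is O(certify_affidavit → anonymize_key); contrapositively O(¬anonymize_key → ¬certify_affidavit). Since O(¬anonymize_key) holds, K gives O(¬certify_affidavit).
Premise 1 is O(waive_memo → certify_affidavit); contrapositively O(¬certify_affidavit → ¬waive_memo). Since O(¬certify_affidavit) holds, K gives O(¬waive_memo).
The contrapositive of premise 2 (O(¬withhold_protocol → waive_memo)) is O(¬waive_memo → withhold_protocol), and O(¬waive_memo) is already established, so O(withhold_protocol).
Yet premise 5 states O(¬withhold_protocol).
We now have both O(withhold_protocol) and O(¬withhold_protocol) — withhold_protocol is simultaneously obligatory and forbidden, violating the D-axiom.

Inconsistent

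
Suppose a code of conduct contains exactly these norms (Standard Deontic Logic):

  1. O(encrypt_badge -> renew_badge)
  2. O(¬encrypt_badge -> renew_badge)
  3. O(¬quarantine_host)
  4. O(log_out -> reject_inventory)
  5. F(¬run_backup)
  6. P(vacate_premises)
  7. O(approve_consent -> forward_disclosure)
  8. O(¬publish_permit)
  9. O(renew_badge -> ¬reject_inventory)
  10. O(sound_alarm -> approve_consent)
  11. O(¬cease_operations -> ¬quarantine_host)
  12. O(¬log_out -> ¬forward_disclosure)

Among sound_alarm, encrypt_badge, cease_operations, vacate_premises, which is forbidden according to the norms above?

Premises 1 and 2 are O(encrypt_badge -> renew_badge) and O(¬encrypt_badge -> renew_badge); every ideal world satisfies encrypt_badge or ¬encrypt_badge, so in either case renew_badge holds — hence O(renew_badge).
Premise 9 is O(renew_badge -> ¬reject_inventory); since O(renew_badge), deontic closure gives O(¬reject_inventory).
Premise 4 is O(log_out -> reject_inventory); contrapositively O(¬reject_inventory -> ¬log_out). Since O(¬reject_inventory) holds, K gives O(¬log_out).
Applying K to premise 12 (O(¬log_out -> ¬forward_disclosure)) and O(¬log_out) yields O(¬forward_disclosure).
The contrapositive of premise 7 (O(approve_consent -> forward_disclosure)) is O(¬forward_disclosure -> ¬approve_consent), and O(¬forward_disclosure) is already established, so O(¬approve_consent).
Premise 10, O(sound_alarm -> approve_consent), contraposes to O(¬approve_consent -> ¬sound_alarm); with O(¬approve_consent) we get O(¬sound_alarm).
So O(¬sound_alarm) holds, i.e. sound_alarm is forbidden. None of the other listed options is forbidden under the premises.

sound_alarm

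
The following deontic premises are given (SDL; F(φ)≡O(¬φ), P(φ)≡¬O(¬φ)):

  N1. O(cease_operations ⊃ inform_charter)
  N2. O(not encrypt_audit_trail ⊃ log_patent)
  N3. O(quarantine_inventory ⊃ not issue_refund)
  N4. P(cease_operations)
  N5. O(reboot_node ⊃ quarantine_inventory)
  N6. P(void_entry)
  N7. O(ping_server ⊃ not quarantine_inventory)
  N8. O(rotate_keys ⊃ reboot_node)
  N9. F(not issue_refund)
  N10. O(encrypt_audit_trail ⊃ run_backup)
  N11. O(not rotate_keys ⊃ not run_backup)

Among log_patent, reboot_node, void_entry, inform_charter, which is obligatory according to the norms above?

log_patent

Premise 9 is F(not issue_refund), i.e. O(issue_refund).
The contrapositive of premise 3 (O(quarantine_inventory ⊃ not issue_refund)) is O(issue_refund ⊃ not quarantine_inventory), and O(issue_refund) is already established, so O(not quarantine_inventory).
The contrapositive of premise 5 (O(reboot_node ⊃ quarantine_inventory)) is O(not quarantine_inventory ⊃ not reboot_node), and O(not quarantine_inventory) is already established, so O(not reboot_node).
The contrapositive of premise 8 (O(rotate_keys ⊃ reboot_node)) is O(not reboot_node ⊃ not rotate_keys), and O(not reboot_node) is already established, so O(not rotate_keys).
From O(not rotate_keys) and premise 11, O(not rotate_keys ⊃ not run_backup), we obtain O(not run_backup).
The contrapositive of premise 10 (O(encrypt_audit_trail ⊃ run_backup)) is O(not run_backup ⊃ not encrypt_audit_trail), and O(not run_backup) is already established, so O(not encrypt_audit_trail).
Premise 2 is O(not encrypt_audit_trail ⊃ log_patent); since O(not encrypt_audit_trail), deontic closure gives O(log_patent).
So O(log_patent) holds — log_patent is obligatory. None of the other listed options is made obligatory by any chain of premises.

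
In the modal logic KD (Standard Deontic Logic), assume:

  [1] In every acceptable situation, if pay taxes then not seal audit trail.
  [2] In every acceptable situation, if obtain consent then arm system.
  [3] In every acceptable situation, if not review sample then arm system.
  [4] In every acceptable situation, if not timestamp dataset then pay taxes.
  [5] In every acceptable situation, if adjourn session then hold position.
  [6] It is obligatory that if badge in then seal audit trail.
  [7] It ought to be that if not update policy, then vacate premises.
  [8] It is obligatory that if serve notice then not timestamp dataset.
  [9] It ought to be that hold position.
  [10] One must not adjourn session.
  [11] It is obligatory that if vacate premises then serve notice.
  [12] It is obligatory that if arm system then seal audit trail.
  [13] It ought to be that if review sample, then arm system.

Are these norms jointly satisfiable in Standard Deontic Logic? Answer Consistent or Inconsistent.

Consistent

Premise 5 is O(adjourn_session → hold_position); even if O(hold_position) held, inferring O(adjourn_session) would be affirming the consequent — invalid.
So O(adjourn_session) is not derivable, and the apparent clash with O(¬adjourn_session) does not arise.
A world satisfying every obligation exists (e.g. adjourn_session=false, arm_system=true, badge_in=false, hold_position=true, obtain_consent=false, pay_taxes=false, review_sample=false, seal_audit_trail=true, serve_notice=false, timestamp_dataset=true, update_policy=true, vacate_premises=false); no atom is both obligatory and forbidden, so the set is consistent.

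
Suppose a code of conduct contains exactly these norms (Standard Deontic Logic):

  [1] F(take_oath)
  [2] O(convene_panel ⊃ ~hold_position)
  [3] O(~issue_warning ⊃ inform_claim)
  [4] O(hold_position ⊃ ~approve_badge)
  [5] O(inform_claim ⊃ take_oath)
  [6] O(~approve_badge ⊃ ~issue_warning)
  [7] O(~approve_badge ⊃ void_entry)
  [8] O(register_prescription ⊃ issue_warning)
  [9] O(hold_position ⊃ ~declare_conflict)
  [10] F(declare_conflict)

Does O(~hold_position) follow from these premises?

Yes

F(take_oath) at premise 1 means O(~take_oath).
The contrapositive of premise 5 (O(inform_claim ⊃ take_oath)) is O(~take_oath ⊃ ~inform_claim), and O(~take_oath) is already established, so O(~inform_claim).
Premise 3, O(~issue_warning ⊃ inform_claim), contraposes to O(~inform_claim ⊃ issue_warning); with O(~inform_claim) we get O(issue_warning).
Premise 6 is O(~approve_badge ⊃ ~issue_warning); contrapositively O(issue_warning ⊃ approve_badge). Since O(issue_warning) holds, K gives O(approve_badge).
The contrapositive of premise 4 (O(hold_position ⊃ ~approve_badge)) is O(approve_badge ⊃ ~hold_position), and O(approve_badge) is already established, so O(~hold_position).
Premises 2, 7, 8, 9, 10 do not contribute to this derivation.
So O(~hold_position) follows.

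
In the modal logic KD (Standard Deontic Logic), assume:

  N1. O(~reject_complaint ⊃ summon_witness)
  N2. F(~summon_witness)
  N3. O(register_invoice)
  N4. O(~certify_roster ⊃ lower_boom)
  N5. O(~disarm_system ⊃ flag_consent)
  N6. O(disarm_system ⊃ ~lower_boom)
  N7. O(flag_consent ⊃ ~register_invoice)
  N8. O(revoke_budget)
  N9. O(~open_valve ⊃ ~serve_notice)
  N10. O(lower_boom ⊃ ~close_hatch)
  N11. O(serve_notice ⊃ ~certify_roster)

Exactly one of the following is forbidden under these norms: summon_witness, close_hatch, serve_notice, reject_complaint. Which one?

Premise 3 states O(register_invoice) outright.
Premise 7, O(flag_consent ⊃ ~register_invoice), contraposes to O(register_invoice ⊃ ~flag_consent); with O(register_invoice) we get O(~flag_consent).
Premise 5 is O(~disarm_system ⊃ flag_consent); contrapositively O(~flag_consent ⊃ disarm_system). Since O(~flag_consent) holds, K gives O(disarm_system).
Applying K to premise 6 (O(disarm_system ⊃ ~lower_boom)) and O(disarm_system) yields O(~lower_boom).
Premise 4, O(~certify_roster ⊃ lower_boom), contraposes to O(~lower_boom ⊃ certify_roster); with O(~lower_boom) we get O(certify_roster).
Premise 11 is O(serve_notice ⊃ ~certify_roster); contrapositively O(certify_roster ⊃ ~serve_notice). Since O(certify_roster) holds, K gives O(~serve_notice).
So O(~serve_notice) holds, i.e. serve_notice is forbidden. None of the other listed options is forbidden under the premises.

serve_notice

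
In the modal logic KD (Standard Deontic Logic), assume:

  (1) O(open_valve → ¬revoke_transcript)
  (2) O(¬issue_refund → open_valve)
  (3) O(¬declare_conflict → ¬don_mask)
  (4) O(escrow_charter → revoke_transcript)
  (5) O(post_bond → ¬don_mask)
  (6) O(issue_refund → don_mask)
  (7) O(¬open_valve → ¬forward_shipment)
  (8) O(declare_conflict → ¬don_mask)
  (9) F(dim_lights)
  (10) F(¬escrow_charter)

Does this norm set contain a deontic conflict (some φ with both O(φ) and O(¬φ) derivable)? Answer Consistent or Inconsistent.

Inconsistent

By case analysis on declare_conflict: premise 8 gives O(declare_conflict → ¬don_mask) and premise 3 gives O(¬declare_conflict → ¬don_mask), so O(¬don_mask) either way.
The contrapositive of premise 6 (O(issue_refund → don_mask)) is O(¬don_mask → ¬issue_refund), and O(¬don_mask) is already established, so O(¬issue_refund).
Applying K to premise 2 (O(¬issue_refund → open_valve)) and O(¬issue_refund) yields O(open_valve).
Premise 1 is O(open_valve → ¬revoke_transcript); since O(open_valve), deontic closure gives O(¬revoke_transcript).
The contrapositive of premise 4 (O(escrow_charter → revoke_transcript)) is O(¬revoke_transcript → ¬escrow_charter), and O(¬revoke_transcript) is already established, so O(¬escrow_charter).
But premise 10, F(¬escrow_charter), means O(escrow_charter).
We now have both O(¬escrow_charter) and O(escrow_charter) — escrow_charter is simultaneously obligatory and forbidden, violating the D-axiom.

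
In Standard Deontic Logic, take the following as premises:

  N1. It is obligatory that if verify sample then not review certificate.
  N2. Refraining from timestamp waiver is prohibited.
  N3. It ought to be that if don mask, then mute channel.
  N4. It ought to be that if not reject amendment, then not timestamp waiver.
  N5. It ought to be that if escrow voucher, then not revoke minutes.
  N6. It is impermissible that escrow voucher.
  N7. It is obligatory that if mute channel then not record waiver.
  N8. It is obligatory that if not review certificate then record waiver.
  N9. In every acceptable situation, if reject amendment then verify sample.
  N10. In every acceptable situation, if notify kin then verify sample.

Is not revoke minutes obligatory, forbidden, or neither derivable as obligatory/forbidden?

Neither

Premise 5 is O(escrow_voucher → ¬revoke_minutes), but O(escrow_voucher) is not derivable from the premises, so it does not yield O(¬revoke_minutes).
No premise or chain of K-axiom applications forces O(¬revoke_minutes), and none forces O(revoke_minutes). So ¬revoke_minutes is neither obligatory nor forbidden under these norms.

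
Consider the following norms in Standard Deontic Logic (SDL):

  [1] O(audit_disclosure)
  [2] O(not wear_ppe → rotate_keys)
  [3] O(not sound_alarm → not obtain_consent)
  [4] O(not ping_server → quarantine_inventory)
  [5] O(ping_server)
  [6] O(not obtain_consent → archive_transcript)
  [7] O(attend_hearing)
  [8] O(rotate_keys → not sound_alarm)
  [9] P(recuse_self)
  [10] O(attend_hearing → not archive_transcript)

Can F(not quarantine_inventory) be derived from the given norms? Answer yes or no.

Premise 4 is O(not ping_server → quarantine_inventory), but O(not ping_server) is not derivable from the premises, so it does not yield O(quarantine_inventory).
No other premise forces O(quarantine_inventory). An ideal world satisfying every premise can still have not quarantine_inventory true, so F(not quarantine_inventory) is not derivable.

No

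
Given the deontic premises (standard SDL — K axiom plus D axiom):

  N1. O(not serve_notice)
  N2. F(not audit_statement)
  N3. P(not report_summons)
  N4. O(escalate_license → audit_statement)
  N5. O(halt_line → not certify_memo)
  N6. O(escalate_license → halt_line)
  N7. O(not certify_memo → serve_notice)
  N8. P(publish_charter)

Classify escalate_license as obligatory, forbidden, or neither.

Premise 1 gives O(not serve_notice).
Premise 7, O(not certify_memo → serve_notice), contraposes to O(not serve_notice → certify_memo); with O(not serve_notice) we get O(certify_memo).
The contrapositive of premise 5 (O(halt_line → not certify_memo)) is O(certify_memo → not halt_line), and O(certify_memo) is already established, so O(not halt_line).
Premise 6, O(escalate_license → halt_line), contraposes to O(not halt_line → not escalate_license); with O(not halt_line) we get O(not escalate_license).
Premises 2, 3, 4, 8 do not contribute to this derivation.
Thus O(not escalate_license), which is F(escalate_license): escalate_license is forbidden.

Forbidden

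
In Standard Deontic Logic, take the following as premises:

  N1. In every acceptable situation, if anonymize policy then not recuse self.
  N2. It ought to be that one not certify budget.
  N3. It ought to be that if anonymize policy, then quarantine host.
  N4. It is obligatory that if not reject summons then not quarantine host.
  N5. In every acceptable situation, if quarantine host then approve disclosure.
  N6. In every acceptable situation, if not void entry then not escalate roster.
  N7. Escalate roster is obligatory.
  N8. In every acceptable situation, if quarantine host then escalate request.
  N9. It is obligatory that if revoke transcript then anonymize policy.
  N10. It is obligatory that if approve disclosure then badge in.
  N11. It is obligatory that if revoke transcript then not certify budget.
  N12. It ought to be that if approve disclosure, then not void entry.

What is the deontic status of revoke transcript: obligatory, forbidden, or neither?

Forbidden

From premise 7 we have O(escalate_roster).
The contrapositive of premise 6 (O(¬void_entry → ¬escalate_roster)) is O(escalate_roster → void_entry), and O(escalate_roster) is already established, so O(void_entry).
Premise 12, O(approve_disclosure → ¬void_entry), contraposes to O(void_entry → ¬approve_disclosure); with O(void_entry) we get O(¬approve_disclosure).
Premise 5, O(quarantine_host → approve_disclosure), contraposes to O(¬approve_disclosure → ¬quarantine_host); with O(¬approve_disclosure) we get O(¬quarantine_host).
Premise 3 is O(anonymize_policy → quarantine_host); contrapositively O(¬quarantine_host → ¬anonymize_policy). Since O(¬quarantine_host) holds, K gives O(¬anonymize_policy).
Premise 9, O(revoke_transcript → anonymize_policy), contraposes to O(¬anonymize_policy → ¬revoke_transcript); with O(¬anonymize_policy) we get O(¬revoke_transcript).
Premises 1, 2, 4, 8, 10, 11 do not contribute to this derivation.
Thus O(¬revoke_transcript), which is F(revoke_transcript): revoke_transcript is forbidden.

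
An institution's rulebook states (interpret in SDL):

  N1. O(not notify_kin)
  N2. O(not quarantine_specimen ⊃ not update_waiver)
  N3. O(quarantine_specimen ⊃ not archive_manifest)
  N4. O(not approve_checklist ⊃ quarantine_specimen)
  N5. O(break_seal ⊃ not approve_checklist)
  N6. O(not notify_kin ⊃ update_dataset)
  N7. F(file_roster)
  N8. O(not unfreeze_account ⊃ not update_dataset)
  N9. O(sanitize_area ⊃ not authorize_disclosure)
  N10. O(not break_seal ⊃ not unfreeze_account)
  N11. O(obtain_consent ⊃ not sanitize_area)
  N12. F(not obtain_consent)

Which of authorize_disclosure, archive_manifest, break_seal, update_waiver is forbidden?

Premise 1 gives O(not notify_kin).
From O(not notify_kin) and premise 6, O(not notify_kin ⊃ update_dataset), we obtain O(update_dataset).
Premise 8 is O(not unfreeze_account ⊃ not update_dataset); contrapositively O(update_dataset ⊃ unfreeze_account). Since O(update_dataset) holds, K gives O(unfreeze_account).
Premise 10 is O(not break_seal ⊃ not unfreeze_account); contrapositively O(unfreeze_account ⊃ break_seal). Since O(unfreeze_account) holds, K gives O(break_seal).
With premise 5, O(break_seal ⊃ not approve_checklist), the K-axiom yields O(not approve_checklist).
Applying K to premise 4 (O(not approve_checklist ⊃ quarantine_specimen)) and O(not approve_checklist) yields O(quarantine_specimen).
Applying K to premise 3 (O(quarantine_specimen ⊃ not archive_manifest)) and O(quarantine_specimen) yields O(not archive_manifest).
So O(not archive_manifest) holds, i.e. archive_manifest is forbidden. None of the other listed options is forbidden under the premises.

archive_manifest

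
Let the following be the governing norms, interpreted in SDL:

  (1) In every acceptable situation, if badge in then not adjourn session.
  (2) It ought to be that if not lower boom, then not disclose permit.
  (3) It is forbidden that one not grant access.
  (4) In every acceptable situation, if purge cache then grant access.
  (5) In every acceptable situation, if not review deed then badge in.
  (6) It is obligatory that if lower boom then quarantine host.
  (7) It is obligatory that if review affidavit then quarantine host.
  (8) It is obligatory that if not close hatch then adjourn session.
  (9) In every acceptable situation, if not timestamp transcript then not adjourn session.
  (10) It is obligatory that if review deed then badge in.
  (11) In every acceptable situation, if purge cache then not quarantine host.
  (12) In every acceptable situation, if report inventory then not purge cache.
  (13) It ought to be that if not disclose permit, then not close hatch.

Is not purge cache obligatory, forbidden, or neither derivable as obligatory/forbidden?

Obligatory

Premises 10 and 5 are O(review_deed → badge_in) and O(¬review_deed → badge_in); every ideal world satisfies review_deed or ¬review_deed, so in either case badge_in holds — hence O(badge_in).
Premise 1 is O(badge_in → ¬adjourn_session); since O(badge_in), deontic closure gives O(¬adjourn_session).
Premise 8, O(¬close_hatch → adjourn_session), contraposes to O(¬adjourn_session → close_hatch); with O(¬adjourn_session) we get O(close_hatch).
Premise 13, O(¬disclose_permit → ¬close_hatch), contraposes to O(close_hatch → disclose_permit); with O(close_hatch) we get O(disclose_permit).
Premise 2, O(¬lower_boom → ¬disclose_permit), contraposes to O(disclose_permit → lower_boom); with O(disclose_permit) we get O(lower_boom).
With premise 6, O(lower_boom → quarantine_host), the K-axiom yields O(quarantine_host).
The contrapositive of premise 11 (O(purge_cache → ¬quarantine_host)) is O(quarantine_host → ¬purge_cache), and O(quarantine_host) is already established, so O(¬purge_cache).
Premises 3, 4, 7, 9, 12 do not contribute to this derivation.
Hence ¬purge_cache is obligatory.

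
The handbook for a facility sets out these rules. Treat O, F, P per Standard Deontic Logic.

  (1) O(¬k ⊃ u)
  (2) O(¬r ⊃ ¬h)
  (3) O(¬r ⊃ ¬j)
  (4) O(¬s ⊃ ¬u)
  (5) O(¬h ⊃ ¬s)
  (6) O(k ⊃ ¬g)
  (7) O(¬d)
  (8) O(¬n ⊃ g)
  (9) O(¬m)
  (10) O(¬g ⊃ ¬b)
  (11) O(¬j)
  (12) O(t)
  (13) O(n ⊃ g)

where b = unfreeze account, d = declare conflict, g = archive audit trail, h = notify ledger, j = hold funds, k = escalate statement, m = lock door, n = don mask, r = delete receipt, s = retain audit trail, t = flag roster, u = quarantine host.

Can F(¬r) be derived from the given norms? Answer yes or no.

Premises 8 and 13 are O(¬n ⊃ g) and O(n ⊃ g); every ideal world satisfies ¬n or n, so in either case g holds — hence O(g).
Premise 6 is O(k ⊃ ¬g); contrapositively O(g ⊃ ¬k). Since O(g) holds, K gives O(¬k).
With premise 1, O(¬k ⊃ u), the K-axiom yields O(u).
Premise 4 is O(¬s ⊃ ¬u); contrapositively O(u ⊃ s). Since O(u) holds, K gives O(s).
The contrapositive of premise 5 (O(¬h ⊃ ¬s)) is O(s ⊃ h), and O(s) is already established, so O(h).
Premise 2 is O(¬r ⊃ ¬h); contrapositively O(h ⊃ r). Since O(h) holds, K gives O(r).
Premises 3, 7, 9, 10, 11, 12 do not contribute to this derivation.
So O(r) holds, i.e. F(¬r). The claim follows.

Yes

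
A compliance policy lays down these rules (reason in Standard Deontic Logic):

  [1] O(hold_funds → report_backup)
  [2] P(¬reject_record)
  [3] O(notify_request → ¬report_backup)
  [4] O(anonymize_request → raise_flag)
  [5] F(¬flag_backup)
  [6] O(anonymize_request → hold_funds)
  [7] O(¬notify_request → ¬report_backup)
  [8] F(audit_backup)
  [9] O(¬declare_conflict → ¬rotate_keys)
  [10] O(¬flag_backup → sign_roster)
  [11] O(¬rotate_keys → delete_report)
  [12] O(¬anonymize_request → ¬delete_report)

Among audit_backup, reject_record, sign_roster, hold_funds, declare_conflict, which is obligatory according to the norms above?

Premises 3 and 7 cover both cases: O(notify_request → ¬report_backup) and O(¬notify_request → ¬report_backup). Since notify_request ∨ ¬notify_request is a tautology, O(¬report_backup) follows.
Premise 1, O(hold_funds → report_backup), contraposes to O(¬report_backup → ¬hold_funds); with O(¬report_backup) we get O(¬hold_funds).
Premise 6, O(anonymize_request → hold_funds), contraposes to O(¬hold_funds → ¬anonymize_request); with O(¬hold_funds) we get O(¬anonymize_request).
With premise 12, O(¬anonymize_request → ¬delete_report), the K-axiom yields O(¬delete_report).
Premise 11, O(¬rotate_keys → delete_report), contraposes to O(¬delete_report → rotate_keys); with O(¬delete_report) we get O(rotate_keys).
Premise 9, O(¬declare_conflict → ¬rotate_keys), contraposes to O(rotate_keys → declare_conflict); with O(rotate_keys) we get O(declare_conflict).
So O(declare_conflict) holds — declare_conflict is obligatory. None of the other listed options is made obligatory by any chain of premises.

declare_conflict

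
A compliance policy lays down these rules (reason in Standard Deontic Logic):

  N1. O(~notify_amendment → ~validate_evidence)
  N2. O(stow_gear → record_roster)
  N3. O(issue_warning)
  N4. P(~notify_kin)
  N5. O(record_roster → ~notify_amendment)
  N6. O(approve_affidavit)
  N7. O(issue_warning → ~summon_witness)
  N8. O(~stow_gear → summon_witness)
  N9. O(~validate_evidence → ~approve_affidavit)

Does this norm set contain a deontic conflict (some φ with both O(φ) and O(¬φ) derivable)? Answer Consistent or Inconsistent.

Premise 6 states O(approve_affidavit) outright.
Premise 9, O(~validate_evidence → ~approve_affidavit), contraposes to O(approve_affidavit → validate_evidence); with O(approve_affidavit) we get O(validate_evidence).
Premise 1, O(~notify_amendment → ~validate_evidence), contraposes to O(validate_evidence → notify_amendment); with O(validate_evidence) we get O(notify_amendment).
Premise 5, O(record_roster → ~notify_amendment), contraposes to O(notify_amendment → ~record_roster); with O(notify_amendment) we get O(~record_roster).
Premise 2 is O(stow_gear → record_roster); contrapositively O(~record_roster → ~stow_gear). Since O(~record_roster) holds, K gives O(~stow_gear).
With premise 8, O(~stow_gear → summon_witness), the K-axiom yields O(summon_witness).
Premise 7, O(issue_warning → ~summon_witness), contraposes to O(summon_witness → ~issue_warning); with O(summon_witness) we get O(~issue_warning).
However, premise 3 gives O(issue_warning).
We now have both O(~issue_warning) and O(issue_warning) — issue_warning is simultaneously obligatory and forbidden, violating the D-axiom.

Inconsistent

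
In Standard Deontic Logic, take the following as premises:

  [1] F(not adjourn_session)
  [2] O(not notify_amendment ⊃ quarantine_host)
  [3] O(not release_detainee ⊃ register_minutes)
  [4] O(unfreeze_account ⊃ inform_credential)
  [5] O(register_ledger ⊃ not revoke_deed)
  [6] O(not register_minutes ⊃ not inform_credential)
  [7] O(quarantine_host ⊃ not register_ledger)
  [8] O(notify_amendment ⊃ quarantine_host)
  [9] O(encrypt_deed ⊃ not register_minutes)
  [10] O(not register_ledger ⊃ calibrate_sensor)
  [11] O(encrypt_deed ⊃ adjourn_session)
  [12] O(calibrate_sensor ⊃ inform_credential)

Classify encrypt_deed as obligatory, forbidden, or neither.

Premises 8 and 2 are O(notify_amendment ⊃ quarantine_host) and O(not notify_amendment ⊃ quarantine_host); every ideal world satisfies notify_amendment or not notify_amendment, so in either case quarantine_host holds — hence O(quarantine_host).
From O(quarantine_host) and premise 7, O(quarantine_host ⊃ not register_ledger), we obtain O(not register_ledger).
Applying K to premise 10 (O(not register_ledger ⊃ calibrate_sensor)) and O(not register_ledger) yields O(calibrate_sensor).
Premise 12 is O(calibrate_sensor ⊃ inform_credential); since O(calibrate_sensor), deontic closure gives O(inform_credential).
Premise 6 is O(not register_minutes ⊃ not inform_credential); contrapositively O(inform_credential ⊃ register_minutes). Since O(inform_credential) holds, K gives O(register_minutes).
Premise 9, O(encrypt_deed ⊃ not register_minutes), contraposes to O(register_minutes ⊃ not encrypt_deed); with O(register_minutes) we get O(not encrypt_deed).
Premises 1, 3, 4, 5, 11 do not contribute to this derivation.
Thus O(not encrypt_deed), which is F(encrypt_deed): encrypt_deed is forbidden.

Forbidden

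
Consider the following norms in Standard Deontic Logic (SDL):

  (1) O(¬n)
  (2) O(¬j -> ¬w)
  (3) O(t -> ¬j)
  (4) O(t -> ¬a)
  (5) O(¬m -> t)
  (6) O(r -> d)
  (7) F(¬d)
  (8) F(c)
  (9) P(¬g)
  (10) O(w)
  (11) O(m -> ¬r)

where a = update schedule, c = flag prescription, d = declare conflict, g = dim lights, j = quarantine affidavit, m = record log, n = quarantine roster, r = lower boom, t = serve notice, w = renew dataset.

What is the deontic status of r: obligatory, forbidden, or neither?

Forbidden

From premise 10 we have O(w).
Premise 2 is O(¬j -> ¬w); contrapositively O(w -> j). Since O(w) holds, K gives O(j).
Premise 3 is O(t -> ¬j); contrapositively O(j -> ¬t). Since O(j) holds, K gives O(¬t).
The contrapositive of premise 5 (O(¬m -> t)) is O(¬t -> m), and O(¬t) is already established, so O(m).
With premise 11, O(m -> ¬r), the K-axiom yields O(¬r).
Premises 1, 4, 6, 7, 8, 9 do not contribute to this derivation.
Thus O(¬r), which is F(r): r is forbidden.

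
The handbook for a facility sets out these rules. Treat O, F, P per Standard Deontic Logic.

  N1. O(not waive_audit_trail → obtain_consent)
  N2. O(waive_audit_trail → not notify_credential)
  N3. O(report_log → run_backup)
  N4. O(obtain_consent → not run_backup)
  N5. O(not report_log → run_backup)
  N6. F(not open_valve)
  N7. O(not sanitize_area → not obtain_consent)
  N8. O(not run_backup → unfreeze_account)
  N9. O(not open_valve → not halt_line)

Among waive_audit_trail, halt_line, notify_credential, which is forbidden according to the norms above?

notify_credential

Premises 5 and 3 cover both cases: O(not report_log → run_backup) and O(report_log → run_backup). Since not report_log ∨ report_log is a tautology, O(run_backup) follows.
The contrapositive of premise 4 (O(obtain_consent → not run_backup)) is O(run_backup → not obtain_consent), and O(run_backup) is already established, so O(not obtain_consent).
Premise 1 is O(not waive_audit_trail → obtain_consent); contrapositively O(not obtain_consent → waive_audit_trail). Since O(not obtain_consent) holds, K gives O(waive_audit_trail).
With premise 2, O(waive_audit_trail → not notify_credential), the K-axiom yields O(not notify_credential).
So O(not notify_credential) holds, i.e. notify_credential is forbidden. None of the other listed options is forbidden under the premises.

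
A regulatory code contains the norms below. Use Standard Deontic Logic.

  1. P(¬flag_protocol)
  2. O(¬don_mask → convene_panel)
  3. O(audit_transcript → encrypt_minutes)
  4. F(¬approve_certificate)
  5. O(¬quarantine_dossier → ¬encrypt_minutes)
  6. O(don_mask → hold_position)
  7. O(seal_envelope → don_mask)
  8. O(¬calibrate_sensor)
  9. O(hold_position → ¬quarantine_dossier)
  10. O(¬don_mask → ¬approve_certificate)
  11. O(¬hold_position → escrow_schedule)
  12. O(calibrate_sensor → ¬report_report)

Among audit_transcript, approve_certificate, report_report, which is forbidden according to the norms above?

F(¬approve_certificate) at premise 4 means O(approve_certificate).
Premise 10 is O(¬don_mask → ¬approve_certificate); contrapositively O(approve_certificate → don_mask). Since O(approve_certificate) holds, K gives O(don_mask).
From O(don_mask) and premise 6, O(don_mask → hold_position), we obtain O(hold_position).
From O(hold_position) and premise 9, O(hold_position → ¬quarantine_dossier), we obtain O(¬quarantine_dossier).
Applying K to premise 5 (O(¬quarantine_dossier → ¬encrypt_minutes)) and O(¬quarantine_dossier) yields O(¬encrypt_minutes).
The contrapositive of premise 3 (O(audit_transcript → encrypt_minutes)) is O(¬encrypt_minutes → ¬audit_transcript), and O(¬encrypt_minutes) is already established, so O(¬audit_transcript).
So O(¬audit_transcript) holds, i.e. audit_transcript is forbidden. None of the other listed options is forbidden under the premises.

audit_transcript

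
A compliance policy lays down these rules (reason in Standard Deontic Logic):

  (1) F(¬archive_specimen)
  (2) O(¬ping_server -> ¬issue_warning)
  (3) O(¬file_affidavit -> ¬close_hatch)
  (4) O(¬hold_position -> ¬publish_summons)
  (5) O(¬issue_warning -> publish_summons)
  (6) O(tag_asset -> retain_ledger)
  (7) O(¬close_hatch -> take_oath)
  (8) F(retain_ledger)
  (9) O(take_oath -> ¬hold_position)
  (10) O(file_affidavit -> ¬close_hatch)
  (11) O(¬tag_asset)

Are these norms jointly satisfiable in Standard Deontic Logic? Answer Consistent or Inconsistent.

Consistent

Premise 6 is O(tag_asset -> retain_ledger), but O(tag_asset) is not derivable from the premises, so it does not yield O(retain_ledger).
So O(retain_ledger) is not derivable, and the apparent clash with O(¬retain_ledger) does not arise.
A world satisfying every obligation exists (e.g. archive_specimen=true, close_hatch=false, file_affidavit=false, hold_position=false, issue_warning=true, ping_server=true, publish_summons=false, retain_ledger=false, tag_asset=false, take_oath=true); no atom is both obligatory and forbidden, so the set is consistent.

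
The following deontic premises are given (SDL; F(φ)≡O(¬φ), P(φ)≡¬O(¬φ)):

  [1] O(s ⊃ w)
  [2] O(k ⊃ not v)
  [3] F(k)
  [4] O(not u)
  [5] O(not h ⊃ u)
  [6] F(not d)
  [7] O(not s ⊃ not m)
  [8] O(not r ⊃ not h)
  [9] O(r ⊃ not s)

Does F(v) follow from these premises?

No

Premise 2 is O(k ⊃ not v), but O(k) is not derivable from the premises, so it does not yield O(not v).
No other premise forces O(not v). An ideal world satisfying every premise can still have v true, so F(v) is not derivable.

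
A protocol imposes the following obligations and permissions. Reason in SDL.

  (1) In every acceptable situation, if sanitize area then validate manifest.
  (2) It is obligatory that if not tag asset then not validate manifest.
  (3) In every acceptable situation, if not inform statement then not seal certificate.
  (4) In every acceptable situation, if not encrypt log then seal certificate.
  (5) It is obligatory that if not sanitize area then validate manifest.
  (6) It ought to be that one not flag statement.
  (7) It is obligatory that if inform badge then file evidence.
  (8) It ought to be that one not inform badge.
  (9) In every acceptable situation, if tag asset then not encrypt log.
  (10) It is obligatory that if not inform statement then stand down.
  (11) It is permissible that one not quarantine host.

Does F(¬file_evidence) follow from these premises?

No

Premise 7 is O(inform_badge → file_evidence), but O(inform_badge) is not derivable from the premises, so it does not yield O(file_evidence).
No other premise forces O(file_evidence). An ideal world satisfying every premise can still have ¬file_evidence true, so F(¬file_evidence) is not derivable.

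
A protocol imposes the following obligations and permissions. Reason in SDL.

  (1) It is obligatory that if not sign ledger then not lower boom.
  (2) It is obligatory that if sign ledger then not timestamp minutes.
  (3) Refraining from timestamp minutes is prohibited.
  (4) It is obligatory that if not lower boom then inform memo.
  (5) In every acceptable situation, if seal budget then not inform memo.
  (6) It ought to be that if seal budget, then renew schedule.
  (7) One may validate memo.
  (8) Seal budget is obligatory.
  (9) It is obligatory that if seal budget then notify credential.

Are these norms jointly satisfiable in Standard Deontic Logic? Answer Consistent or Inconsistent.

Premise 3 is F(¬timestamp_minutes), i.e. O(timestamp_minutes).
Premise 2 is O(sign_ledger → ¬timestamp_minutes); contrapositively O(timestamp_minutes → ¬sign_ledger). Since O(timestamp_minutes) holds, K gives O(¬sign_ledger).
From O(¬sign_ledger) and premise 1, O(¬sign_ledger → ¬lower_boom), we obtain O(¬lower_boom).
Applying K to premise 4 (O(¬lower_boom → inform_memo)) and O(¬lower_boom) yields O(inform_memo).
Premise 5, O(seal_budget → ¬inform_memo), contraposes to O(inform_memo → ¬seal_budget); with O(inform_memo) we get O(¬seal_budget).
However, premise 8 gives O(seal_budget).
We now have both O(¬seal_budget) and O(seal_budget) — seal_budget is simultaneously obligatory and forbidden, violating the D-axiom.

Inconsistent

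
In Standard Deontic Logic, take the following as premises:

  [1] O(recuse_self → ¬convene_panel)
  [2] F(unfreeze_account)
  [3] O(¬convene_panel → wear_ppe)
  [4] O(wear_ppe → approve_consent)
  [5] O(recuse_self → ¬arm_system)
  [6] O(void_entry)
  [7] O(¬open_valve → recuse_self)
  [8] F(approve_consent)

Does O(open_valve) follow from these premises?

Premise 8 is F(approve_consent), i.e. O(¬approve_consent).
The contrapositive of premise 4 (O(wear_ppe → approve_consent)) is O(¬approve_consent → ¬wear_ppe), and O(¬approve_consent) is already established, so O(¬wear_ppe).
Premise 3 is O(¬convene_panel → wear_ppe); contrapositively O(¬wear_ppe → convene_panel). Since O(¬wear_ppe) holds, K gives O(convene_panel).
Premise 1, O(recuse_self → ¬convene_panel), contraposes to O(convene_panel → ¬recuse_self); with O(convene_panel) we get O(¬recuse_self).
Premise 7 is O(¬open_valve → recuse_self); contrapositively O(¬recuse_self → open_valve). Since O(¬recuse_self) holds, K gives O(open_valve).
Premises 2, 5, 6 do not contribute to this derivation.
So O(open_valve) follows.

Yes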